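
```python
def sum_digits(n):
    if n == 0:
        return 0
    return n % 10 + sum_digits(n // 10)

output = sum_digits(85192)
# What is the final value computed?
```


sum_digits(85192)
= 2 + sum_digits(8519)
= 2 + 9 + sum_digits(851)
= 2 + 9 + 1 + sum_digits(85)
= 2 + 9 + 1 + 5 + sum_digits(8)
= 2 + 9 + 1 + 5 + 8 + sum_digits(0)
= 2 + 9 + 1 + 5 + 8 + 0
= 25


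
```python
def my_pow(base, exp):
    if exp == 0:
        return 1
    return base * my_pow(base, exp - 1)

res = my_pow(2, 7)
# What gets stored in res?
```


my_pow(2, 7)
= 2 * my_pow(2, 6)
= 2 * 2 * my_pow(2, 5)
= 2 * 2 * 2 * my_pow(2, 4)
= 2 * 2 * 2 * 2 * my_pow(2, 3)
= 2 * 2 * 2 * 2 * 2 * my_pow(2, 2)
= 2 * 2 * 2 * 2 * 2 * 2 * my_pow(2, 1)
= 2 * 2 * 2 * 2 * 2 * 2 * 2 * my_pow(2, 0)
= 2 * 2 * 2 * 2 * 2 * 2 * 2 * 1
= 128


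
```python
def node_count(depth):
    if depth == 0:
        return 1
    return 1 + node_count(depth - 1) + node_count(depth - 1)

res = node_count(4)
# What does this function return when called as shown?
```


node_count(4)
= 1 + node_count(3) + node_count(3)
= 1 + 2 * node_count(3)
node_count(k) = 2^(k+1) - 1
node_count(0) = 1
node_count(1) = 3
node_count(2) = 7
node_count(3) = 15
node_count(4) = 31
node_count(4) = 2^5 - 1 = 31


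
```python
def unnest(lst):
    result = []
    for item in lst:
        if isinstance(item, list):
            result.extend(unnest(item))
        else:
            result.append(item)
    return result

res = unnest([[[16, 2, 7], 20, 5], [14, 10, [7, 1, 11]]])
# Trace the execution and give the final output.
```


unnest([[[16, 2, 7], 20, 5], [14, 10, [7, 1, 11]]])
Processing each element:
  [[16, 2, 7], 20, 5] is a list -> unnest recursively -> [16, 2, 7, 20, 5]
  [14, 10, [7, 1, 11]] is a list -> unnest recursively -> [14, 10, 7, 1, 11]
= [16, 2, 7, 20, 5, 14, 10, 7, 1, 11]


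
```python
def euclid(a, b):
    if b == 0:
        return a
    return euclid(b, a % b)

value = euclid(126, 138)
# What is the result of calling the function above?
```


euclid(126, 138)
= euclid(138, 126 % 138) = euclid(138, 126)
= euclid(126, 138 % 126) = euclid(126, 12)
= euclid(12, 126 % 12) = euclid(12, 6)
= euclid(6, 12 % 6) = euclid(6, 0)
b == 0, return a = 6


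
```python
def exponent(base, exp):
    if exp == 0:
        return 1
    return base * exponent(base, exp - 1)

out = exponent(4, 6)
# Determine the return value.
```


exponent(4, 6)
= 4 * exponent(4, 5)
= 4 * 4 * exponent(4, 4)
= 4 * 4 * 4 * exponent(4, 3)
= 4 * 4 * 4 * 4 * exponent(4, 2)
= 4 * 4 * 4 * 4 * 4 * exponent(4, 1)
= 4 * 4 * 4 * 4 * 4 * 4 * exponent(4, 0)
= 4 * 4 * 4 * 4 * 4 * 4 * 1
= 4096


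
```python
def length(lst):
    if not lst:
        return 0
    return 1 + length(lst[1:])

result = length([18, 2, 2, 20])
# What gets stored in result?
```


length([18, 2, 2, 20])
= 1 + length([2, 2, 20])
= 1 + 1 + length([2, 20])
= 1 + 1 + 1 + length([20])
= 1 + 1 + 1 + 1 + length([])
= 1 + 1 + 1 + 1 + 0
= 4


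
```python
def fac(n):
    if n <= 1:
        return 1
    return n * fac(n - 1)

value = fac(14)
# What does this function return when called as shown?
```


fac(14)
= 14 * fac(13)
= 14 * 13 * fac(12)
= 14 * 13 * 12 * fac(11)
= 14 * 13 * 12 * 11 * fac(10)
= 14 * 13 * 12 * 11 * 10 * fac(9)
= 14 * 13 * 12 * 11 * 10 * 9 * fac(8)
= 14 * 13 * 12 * 11 * 10 * 9 * 8 * fac(7)
= 14 * 13 * 12 * 11 * 10 * 9 * 8 * 7 * fac(6)
= 14 * 13 * 12 * 11 * 10 * 9 * 8 * 7 * 6 * fac(5)
= 14 * 13 * 12 * 11 * 10 * 9 * 8 * 7 * 6 * 5 * fac(4)
= 14 * 13 * 12 * 11 * 10 * 9 * 8 * 7 * 6 * 5 * 4 * fac(3)
= 14 * 13 * 12 * 11 * 10 * 9 * 8 * 7 * 6 * 5 * 4 * 3 * fac(2)
= 14 * 13 * 12 * 11 * 10 * 9 * 8 * 7 * 6 * 5 * 4 * 3 * 2 * fac(1)
= 14 * 13 * 12 * 11 * 10 * 9 * 8 * 7 * 6 * 5 * 4 * 3 * 2 * 1
= 87178291200


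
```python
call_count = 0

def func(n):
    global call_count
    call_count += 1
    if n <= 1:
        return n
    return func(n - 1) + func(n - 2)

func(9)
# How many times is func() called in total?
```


func(9) calls func(8) and func(7); each non-base call branches into two more.
Let C(k) = total number of calls made by func(k), including the call to func(k) itself.
Base cases: C(0) = 1, C(1) = 1
Recurrence: C(k) = 1 + C(k-1) + C(k-2)
  C(2) = 1 + C(1) + C(0) = 1 + 1 + 1 = 3
  C(3) = 1 + C(2) + C(1) = 1 + 3 + 1 = 5
  C(4) = 1 + C(3) + C(2) = 1 + 5 + 3 = 9
  C(5) = 1 + C(4) + C(3) = 1 + 9 + 5 = 15
  C(6) = 1 + C(5) + C(4) = 1 + 15 + 9 = 25
  C(7) = 1 + C(6) + C(5) = 1 + 25 + 15 = 41
  C(8) = 1 + C(7) + C(6) = 1 + 41 + 25 = 67
  C(9) = 1 + C(8) + C(7) = 1 + 67 + 41 = 109
Total calls = C(9) = 109


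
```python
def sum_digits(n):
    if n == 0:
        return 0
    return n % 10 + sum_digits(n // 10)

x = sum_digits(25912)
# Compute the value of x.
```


sum_digits(25912)
= 2 + sum_digits(2591)
= 2 + 1 + sum_digits(259)
= 2 + 1 + 9 + sum_digits(25)
= 2 + 1 + 9 + 5 + sum_digits(2)
= 2 + 1 + 9 + 5 + 2 + sum_digits(0)
= 2 + 1 + 9 + 5 + 2 + 0
= 19


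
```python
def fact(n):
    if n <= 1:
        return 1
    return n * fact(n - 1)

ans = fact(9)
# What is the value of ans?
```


fact(9)
= 9 * fact(8)
= 9 * 8 * fact(7)
= 9 * 8 * 7 * fact(6)
= 9 * 8 * 7 * 6 * fact(5)
= 9 * 8 * 7 * 6 * 5 * fact(4)
= 9 * 8 * 7 * 6 * 5 * 4 * fact(3)
= 9 * 8 * 7 * 6 * 5 * 4 * 3 * fact(2)
= 9 * 8 * 7 * 6 * 5 * 4 * 3 * 2 * fact(1)
= 9 * 8 * 7 * 6 * 5 * 4 * 3 * 2 * 1
= 362880


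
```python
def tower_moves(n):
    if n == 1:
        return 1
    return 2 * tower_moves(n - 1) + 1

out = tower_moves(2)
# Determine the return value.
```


tower_moves(2)
= 2 * tower_moves(1) + 1
Now compute bottom-up:
tower_moves(1) = 1
tower_moves(2) = 2 * 1 + 1 = 3
= 3


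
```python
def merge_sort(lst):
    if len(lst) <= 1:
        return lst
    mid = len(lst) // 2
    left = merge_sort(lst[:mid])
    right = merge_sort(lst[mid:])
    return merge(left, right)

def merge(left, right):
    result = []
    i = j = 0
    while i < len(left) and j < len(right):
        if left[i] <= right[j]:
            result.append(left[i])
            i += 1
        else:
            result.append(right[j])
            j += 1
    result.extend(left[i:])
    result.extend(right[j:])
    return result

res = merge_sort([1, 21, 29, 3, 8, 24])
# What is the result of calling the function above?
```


merge_sort([1, 21, 29, 3, 8, 24])
Split into [1, 21, 29] and [3, 8, 24]
Left sorted: [1, 21, 29]
Right sorted: [3, 8, 24]
Merge [1, 21, 29] and [3, 8, 24]
= [1, 3, 8, 21, 24, 29]


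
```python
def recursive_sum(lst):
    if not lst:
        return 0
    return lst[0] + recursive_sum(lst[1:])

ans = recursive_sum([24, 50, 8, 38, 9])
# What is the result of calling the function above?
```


recursive_sum([24, 50, 8, 38, 9])
= 24 + recursive_sum([50, 8, 38, 9])
= 24 + 50 + recursive_sum([8, 38, 9])
= 24 + 50 + 8 + recursive_sum([38, 9])
= 24 + 50 + 8 + 38 + recursive_sum([9])
= 24 + 50 + 8 + 38 + 9 + recursive_sum([])
= 24 + 50 + 8 + 38 + 9 + 0
= 129


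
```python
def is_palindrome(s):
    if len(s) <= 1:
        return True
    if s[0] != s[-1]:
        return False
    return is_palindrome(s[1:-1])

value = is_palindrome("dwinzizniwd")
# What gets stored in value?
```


is_palindrome("dwinzizniwd")
"dwinzizniwd": s[0]='d' == s[-1]='d' -> is_palindrome("winzizniw")
"winzizniw": s[0]='w' == s[-1]='w' -> is_palindrome("inzizni")
"inzizni": s[0]='i' == s[-1]='i' -> is_palindrome("nzizn")
"nzizn": s[0]='n' == s[-1]='n' -> is_palindrome("ziz")
"ziz": s[0]='z' == s[-1]='z' -> is_palindrome("i")
"i": len <= 1 -> True
= True


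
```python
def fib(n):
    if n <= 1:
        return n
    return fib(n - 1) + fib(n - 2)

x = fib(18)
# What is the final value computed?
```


fib(18)
= fib(17) + fib(16)
= (fib(16) + fib(15)) + fib(16)
Computing bottom-up: fib(0)=0, fib(1)=1, fib(2)=1, fib(3)=2, fib(4)=3, fib(5)=5, fib(6)=8, fib(7)=13, fib(8)=21, fib(9)=34, fib(10)=55, fib(11)=89, fib(12)=144, fib(13)=233, fib(14)=377, fib(15)=610, fib(16)=987, fib(17)=1597, fib(18)=2584
= 2584


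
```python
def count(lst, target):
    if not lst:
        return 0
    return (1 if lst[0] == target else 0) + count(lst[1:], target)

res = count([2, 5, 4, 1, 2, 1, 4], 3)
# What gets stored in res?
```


count([2, 5, 4, 1, 2, 1, 4], 3)
lst[0]=2 != 3: 0 + count([5, 4, 1, 2, 1, 4], 3)
lst[0]=5 != 3: 0 + count([4, 1, 2, 1, 4], 3)
lst[0]=4 != 3: 0 + count([1, 2, 1, 4], 3)
lst[0]=1 != 3: 0 + count([2, 1, 4], 3)
lst[0]=2 != 3: 0 + count([1, 4], 3)
lst[0]=1 != 3: 0 + count([4], 3)
lst[0]=4 != 3: 0 + count([], 3)
= 0


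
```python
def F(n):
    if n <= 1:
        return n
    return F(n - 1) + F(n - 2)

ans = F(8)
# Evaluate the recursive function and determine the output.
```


F(8)
= F(7) + F(6)
= (F(6) + F(5)) + F(6)
Computing bottom-up: F(0)=0, F(1)=1, F(2)=1, F(3)=2, F(4)=3, F(5)=5, F(6)=8, F(7)=13, F(8)=21
= 21


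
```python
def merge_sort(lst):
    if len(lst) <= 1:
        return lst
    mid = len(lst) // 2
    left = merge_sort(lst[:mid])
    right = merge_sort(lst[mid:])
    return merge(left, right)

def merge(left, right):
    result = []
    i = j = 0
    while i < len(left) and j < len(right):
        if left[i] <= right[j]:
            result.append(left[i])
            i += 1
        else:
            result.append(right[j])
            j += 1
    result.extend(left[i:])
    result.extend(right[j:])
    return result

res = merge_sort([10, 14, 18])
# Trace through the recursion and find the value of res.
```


merge_sort([10, 14, 18])
Split into [10] and [14, 18]
Left sorted: [10]
Right sorted: [14, 18]
Merge [10] and [14, 18]
= [10, 14, 18]


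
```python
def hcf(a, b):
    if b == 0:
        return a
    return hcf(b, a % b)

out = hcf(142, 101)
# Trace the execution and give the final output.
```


hcf(142, 101)
= hcf(101, 142 % 101) = hcf(101, 41)
= hcf(41, 101 % 41) = hcf(41, 19)
= hcf(19, 41 % 19) = hcf(19, 3)
= hcf(3, 19 % 3) = hcf(3, 1)
= hcf(1, 3 % 1) = hcf(1, 0)
b == 0, return a = 1


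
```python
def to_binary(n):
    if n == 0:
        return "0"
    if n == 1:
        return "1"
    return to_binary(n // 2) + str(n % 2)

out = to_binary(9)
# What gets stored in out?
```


to_binary(9)
= to_binary(4) + "1"
= to_binary(2) + "0" + "1"
= to_binary(1) + "0" + "0" + "1"
= "1" + "0" + "0" + "1"
= "1001"


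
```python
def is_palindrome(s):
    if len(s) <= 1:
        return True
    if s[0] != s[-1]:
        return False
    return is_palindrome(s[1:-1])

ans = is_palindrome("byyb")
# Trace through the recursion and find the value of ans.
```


is_palindrome("byyb")
"byyb": s[0]='b' == s[-1]='b' -> is_palindrome("yy")
"yy": s[0]='y' == s[-1]='y' -> is_palindrome("")
"": len <= 1 -> True
= True


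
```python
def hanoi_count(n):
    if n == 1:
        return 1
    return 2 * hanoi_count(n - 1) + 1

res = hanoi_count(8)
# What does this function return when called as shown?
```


hanoi_count(8)
= 2 * hanoi_count(7) + 1
= 2 * (2 * hanoi_count(6) + 1) + 1
= 2 * (2 * (2 * hanoi_count(5) + 1) + 1) + 1
= 2 * (2 * (2 * (2 * hanoi_count(4) + 1) + 1) + 1) + 1
= 2 * (2 * (2 * (2 * (2 * hanoi_count(3) + 1) + 1) + 1) + 1) + 1
= 2 * (2 * (2 * (2 * (2 * (2 * hanoi_count(2) + 1) + 1) + 1) + 1) + 1) + 1
= 2 * (2 * (2 * (2 * (2 * (2 * (2 * hanoi_count(1) + 1) + 1) + 1) + 1) + 1) + 1) + 1
Now compute bottom-up:
hanoi_count(1) = 1
hanoi_count(2) = 2 * 1 + 1 = 3
hanoi_count(3) = 2 * 3 + 1 = 7
hanoi_count(4) = 2 * 7 + 1 = 15
hanoi_count(5) = 2 * 15 + 1 = 31
hanoi_count(6) = 2 * 31 + 1 = 63
hanoi_count(7) = 2 * 63 + 1 = 127
hanoi_count(8) = 2 * 127 + 1 = 255
= 255


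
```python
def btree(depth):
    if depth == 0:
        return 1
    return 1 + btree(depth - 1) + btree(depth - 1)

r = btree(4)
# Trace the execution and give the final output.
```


btree(4)
= 1 + btree(3) + btree(3)
= 1 + 2 * btree(3)
btree(k) = 2^(k+1) - 1
btree(0) = 1
btree(1) = 3
btree(2) = 7
btree(3) = 15
btree(4) = 31
btree(4) = 2^5 - 1 = 31


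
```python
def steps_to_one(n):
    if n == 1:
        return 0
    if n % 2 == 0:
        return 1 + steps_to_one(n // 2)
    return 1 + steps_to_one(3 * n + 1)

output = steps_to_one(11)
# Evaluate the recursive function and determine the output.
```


steps_to_one(11)
11 is odd -> 3*11+1 = 34 -> steps_to_one(34)
34 is even -> steps_to_one(17)
17 is odd -> 3*17+1 = 52 -> steps_to_one(52)
52 is even -> steps_to_one(26)
26 is even -> steps_to_one(13)
13 is odd -> 3*13+1 = 40 -> steps_to_one(40)
40 is even -> steps_to_one(20)
20 is even -> steps_to_one(10)
10 is even -> steps_to_one(5)
5 is odd -> 3*5+1 = 16 -> steps_to_one(16)
16 is even -> steps_to_one(8)
8 is even -> steps_to_one(4)
4 is even -> steps_to_one(2)
2 is even -> steps_to_one(1)
Reached 1 after 14 steps
= 14


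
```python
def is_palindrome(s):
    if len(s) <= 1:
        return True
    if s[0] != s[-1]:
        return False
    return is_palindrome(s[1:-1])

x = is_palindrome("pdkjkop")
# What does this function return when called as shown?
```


is_palindrome("pdkjkop")
"pdkjkop": s[0]='p' == s[-1]='p' -> is_palindrome("dkjko")
"dkjko": s[0]='d' != s[-1]='o' -> False
= False


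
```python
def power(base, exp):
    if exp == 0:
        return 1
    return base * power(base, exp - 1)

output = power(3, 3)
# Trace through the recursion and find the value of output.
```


power(3, 3)
= 3 * power(3, 2)
= 3 * 3 * power(3, 1)
= 3 * 3 * 3 * power(3, 0)
= 3 * 3 * 3 * 1
= 27


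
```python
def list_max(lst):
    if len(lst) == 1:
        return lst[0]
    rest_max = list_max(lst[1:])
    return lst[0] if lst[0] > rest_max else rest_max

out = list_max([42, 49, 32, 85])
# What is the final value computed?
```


list_max([42, 49, 32, 85])
= compare 42 with list_max([49, 32, 85])
= compare 49 with list_max([32, 85])
= compare 32 with list_max([85])
Base: list_max([85]) = 85
compare 32 with 85: max = 85
compare 49 with 85: max = 85
compare 42 with 85: max = 85
= 85


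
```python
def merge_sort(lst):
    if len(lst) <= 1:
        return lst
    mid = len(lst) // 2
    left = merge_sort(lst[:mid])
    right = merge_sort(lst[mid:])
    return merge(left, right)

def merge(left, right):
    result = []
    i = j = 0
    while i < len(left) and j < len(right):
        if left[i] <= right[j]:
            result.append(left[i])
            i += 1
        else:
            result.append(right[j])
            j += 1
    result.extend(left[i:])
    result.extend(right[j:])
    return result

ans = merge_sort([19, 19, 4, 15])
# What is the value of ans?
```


merge_sort([19, 19, 4, 15])
Split into [19, 19] and [4, 15]
Left sorted: [19, 19]
Right sorted: [4, 15]
Merge [19, 19] and [4, 15]
= [4, 15, 19, 19]


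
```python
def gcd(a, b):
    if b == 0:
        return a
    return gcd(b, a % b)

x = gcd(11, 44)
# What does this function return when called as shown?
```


gcd(11, 44)
= gcd(44, 11 % 44) = gcd(44, 11)
= gcd(11, 44 % 11) = gcd(11, 0)
b == 0, return a = 11


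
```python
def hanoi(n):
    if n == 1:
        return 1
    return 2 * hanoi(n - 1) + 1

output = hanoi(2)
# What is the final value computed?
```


hanoi(2)
= 2 * hanoi(1) + 1
Now compute bottom-up:
hanoi(1) = 1
hanoi(2) = 2 * 1 + 1 = 3
= 3


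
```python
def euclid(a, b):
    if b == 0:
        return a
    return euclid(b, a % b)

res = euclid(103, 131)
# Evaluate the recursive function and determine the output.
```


euclid(103, 131)
= euclid(131, 103 % 131) = euclid(131, 103)
= euclid(103, 131 % 103) = euclid(103, 28)
= euclid(28, 103 % 28) = euclid(28, 19)
= euclid(19, 28 % 19) = euclid(19, 9)
= euclid(9, 19 % 9) = euclid(9, 1)
= euclid(1, 9 % 1) = euclid(1, 0)
b == 0, return a = 1


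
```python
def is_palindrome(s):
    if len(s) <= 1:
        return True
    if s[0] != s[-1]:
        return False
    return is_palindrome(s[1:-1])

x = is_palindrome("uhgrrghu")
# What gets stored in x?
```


is_palindrome("uhgrrghu")
"uhgrrghu": s[0]='u' == s[-1]='u' -> is_palindrome("hgrrgh")
"hgrrgh": s[0]='h' == s[-1]='h' -> is_palindrome("grrg")
"grrg": s[0]='g' == s[-1]='g' -> is_palindrome("rr")
"rr": s[0]='r' == s[-1]='r' -> is_palindrome("")
"": len <= 1 -> True
= True


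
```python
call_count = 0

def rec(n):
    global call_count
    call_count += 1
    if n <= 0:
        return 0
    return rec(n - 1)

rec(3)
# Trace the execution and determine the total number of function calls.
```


rec(3) calls rec(2) calls ... calls rec(0)
Total calls: 3 + 1 (for base case) = 4


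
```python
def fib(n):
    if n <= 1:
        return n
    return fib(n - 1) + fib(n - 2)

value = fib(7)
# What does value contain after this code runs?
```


fib(7)
= fib(6) + fib(5)
= (fib(5) + fib(4)) + fib(5)
Computing bottom-up: fib(0)=0, fib(1)=1, fib(2)=1, fib(3)=2, fib(4)=3, fib(5)=5, fib(6)=8, fib(7)=13
= 13


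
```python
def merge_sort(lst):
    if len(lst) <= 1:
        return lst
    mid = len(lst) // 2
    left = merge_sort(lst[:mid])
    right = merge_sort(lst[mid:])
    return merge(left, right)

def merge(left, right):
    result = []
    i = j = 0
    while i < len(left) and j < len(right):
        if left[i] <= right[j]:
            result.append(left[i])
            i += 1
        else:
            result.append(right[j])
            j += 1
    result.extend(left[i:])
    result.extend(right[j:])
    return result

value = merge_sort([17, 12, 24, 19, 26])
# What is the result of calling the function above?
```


merge_sort([17, 12, 24, 19, 26])
Split into [17, 12] and [24, 19, 26]
Left sorted: [12, 17]
Right sorted: [19, 24, 26]
Merge [12, 17] and [19, 24, 26]
= [12, 17, 19, 24, 26]


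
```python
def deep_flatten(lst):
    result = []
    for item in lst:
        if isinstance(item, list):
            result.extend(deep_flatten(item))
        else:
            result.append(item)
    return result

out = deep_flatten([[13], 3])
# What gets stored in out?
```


deep_flatten([[13], 3])
Processing each element:
  [13] is a list -> deep_flatten recursively -> [13]
  3 is not a list -> append 3
= [13, 3]


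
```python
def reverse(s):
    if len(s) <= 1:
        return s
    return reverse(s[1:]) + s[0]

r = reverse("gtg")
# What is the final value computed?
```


reverse("gtg")
= reverse("tg") + "g"
= reverse("g") + "t" + "g"
= "g" + "t" + "g"
= "gtg"


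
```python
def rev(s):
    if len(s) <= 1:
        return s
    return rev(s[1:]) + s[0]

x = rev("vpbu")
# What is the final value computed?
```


rev("vpbu")
= rev("pbu") + "v"
= rev("bu") + "p" + "v"
= rev("u") + "b" + "p" + "v"
= "u" + "b" + "p" + "v"
= "ubpv"


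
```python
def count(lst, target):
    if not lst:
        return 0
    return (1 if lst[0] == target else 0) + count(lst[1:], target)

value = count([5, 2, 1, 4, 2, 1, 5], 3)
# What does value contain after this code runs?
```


count([5, 2, 1, 4, 2, 1, 5], 3)
lst[0]=5 != 3: 0 + count([2, 1, 4, 2, 1, 5], 3)
lst[0]=2 != 3: 0 + count([1, 4, 2, 1, 5], 3)
lst[0]=1 != 3: 0 + count([4, 2, 1, 5], 3)
lst[0]=4 != 3: 0 + count([2, 1, 5], 3)
lst[0]=2 != 3: 0 + count([1, 5], 3)
lst[0]=1 != 3: 0 + count([5], 3)
lst[0]=5 != 3: 0 + count([], 3)
= 0


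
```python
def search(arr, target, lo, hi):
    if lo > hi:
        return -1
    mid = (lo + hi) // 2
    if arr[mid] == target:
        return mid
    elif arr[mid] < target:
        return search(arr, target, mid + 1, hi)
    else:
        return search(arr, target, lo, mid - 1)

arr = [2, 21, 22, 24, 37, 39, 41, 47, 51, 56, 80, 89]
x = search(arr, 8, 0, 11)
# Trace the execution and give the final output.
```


search(arr, 8, 0, 11)
lo=0, hi=11, mid=5, arr[mid]=39
39 > 8, search left half
lo=0, hi=4, mid=2, arr[mid]=22
22 > 8, search left half
lo=0, hi=1, mid=0, arr[mid]=2
2 < 8, search right half
lo=1, hi=1, mid=1, arr[mid]=21
21 > 8, search left half
lo > hi, target not found, return -1
= -1


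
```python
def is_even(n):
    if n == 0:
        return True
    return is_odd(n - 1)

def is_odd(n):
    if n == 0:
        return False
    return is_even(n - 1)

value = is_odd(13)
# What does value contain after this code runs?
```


is_odd(13)
= is_even(12)
= is_odd(11)
= is_even(10)
= is_odd(9)
= is_even(8)
= is_odd(7)
= is_even(6)
= is_odd(5)
= is_even(4)
= is_odd(3)
= is_even(2)
= is_odd(1)
= is_even(0)
n == 0: return True
= True


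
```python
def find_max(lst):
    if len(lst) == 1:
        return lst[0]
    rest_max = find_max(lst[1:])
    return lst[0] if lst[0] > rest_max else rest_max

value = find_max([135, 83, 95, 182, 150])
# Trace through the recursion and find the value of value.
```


find_max([135, 83, 95, 182, 150])
= compare 135 with find_max([83, 95, 182, 150])
= compare 83 with find_max([95, 182, 150])
= compare 95 with find_max([182, 150])
= compare 182 with find_max([150])
Base: find_max([150]) = 150
compare 182 with 150: max = 182
compare 95 with 182: max = 182
compare 83 with 182: max = 182
compare 135 with 182: max = 182
= 182


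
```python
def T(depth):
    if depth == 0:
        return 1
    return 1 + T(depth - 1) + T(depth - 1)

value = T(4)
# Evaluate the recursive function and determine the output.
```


T(4)
= 1 + T(3) + T(3)
= 1 + 2 * T(3)
T(k) = 2^(k+1) - 1
T(0) = 1
T(1) = 3
T(2) = 7
T(3) = 15
T(4) = 31
T(4) = 2^5 - 1 = 31


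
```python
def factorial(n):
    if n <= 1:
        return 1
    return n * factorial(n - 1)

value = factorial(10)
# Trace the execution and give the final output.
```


factorial(10)
= 10 * factorial(9)
= 10 * 9 * factorial(8)
= 10 * 9 * 8 * factorial(7)
= 10 * 9 * 8 * 7 * factorial(6)
= 10 * 9 * 8 * 7 * 6 * factorial(5)
= 10 * 9 * 8 * 7 * 6 * 5 * factorial(4)
= 10 * 9 * 8 * 7 * 6 * 5 * 4 * factorial(3)
= 10 * 9 * 8 * 7 * 6 * 5 * 4 * 3 * factorial(2)
= 10 * 9 * 8 * 7 * 6 * 5 * 4 * 3 * 2 * factorial(1)
= 10 * 9 * 8 * 7 * 6 * 5 * 4 * 3 * 2 * 1
= 3628800


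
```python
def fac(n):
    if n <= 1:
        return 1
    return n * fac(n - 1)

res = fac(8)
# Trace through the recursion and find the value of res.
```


fac(8)
= 8 * fac(7)
= 8 * 7 * fac(6)
= 8 * 7 * 6 * fac(5)
= 8 * 7 * 6 * 5 * fac(4)
= 8 * 7 * 6 * 5 * 4 * fac(3)
= 8 * 7 * 6 * 5 * 4 * 3 * fac(2)
= 8 * 7 * 6 * 5 * 4 * 3 * 2 * fac(1)
= 8 * 7 * 6 * 5 * 4 * 3 * 2 * 1
= 40320


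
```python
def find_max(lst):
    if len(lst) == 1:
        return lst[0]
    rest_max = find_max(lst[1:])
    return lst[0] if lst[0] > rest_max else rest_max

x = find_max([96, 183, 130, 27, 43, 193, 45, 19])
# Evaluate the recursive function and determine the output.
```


find_max([96, 183, 130, 27, 43, 193, 45, 19])
= compare 96 with find_max([183, 130, 27, 43, 193, 45, 19])
= compare 183 with find_max([130, 27, 43, 193, 45, 19])
= compare 130 with find_max([27, 43, 193, 45, 19])
= compare 27 with find_max([43, 193, 45, 19])
= compare 43 with find_max([193, 45, 19])
= compare 193 with find_max([45, 19])
= compare 45 with find_max([19])
Base: find_max([19]) = 19
compare 45 with 19: max = 45
compare 193 with 45: max = 193
compare 43 with 193: max = 193
compare 27 with 193: max = 193
compare 130 with 193: max = 193
compare 183 with 193: max = 193
compare 96 with 193: max = 193
= 193


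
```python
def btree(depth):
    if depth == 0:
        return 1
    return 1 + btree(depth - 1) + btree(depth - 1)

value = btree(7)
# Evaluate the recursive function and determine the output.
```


btree(7)
= 1 + btree(6) + btree(6)
= 1 + 2 * btree(6)
btree(k) = 2^(k+1) - 1
btree(0) = 1
btree(1) = 3
btree(2) = 7
btree(3) = 15
btree(4) = 31
btree(7) = 2^8 - 1 = 255


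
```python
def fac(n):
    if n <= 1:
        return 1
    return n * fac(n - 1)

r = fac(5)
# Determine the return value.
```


fac(5)
= 5 * fac(4)
= 5 * 4 * fac(3)
= 5 * 4 * 3 * fac(2)
= 5 * 4 * 3 * 2 * fac(1)
= 5 * 4 * 3 * 2 * 1
= 120


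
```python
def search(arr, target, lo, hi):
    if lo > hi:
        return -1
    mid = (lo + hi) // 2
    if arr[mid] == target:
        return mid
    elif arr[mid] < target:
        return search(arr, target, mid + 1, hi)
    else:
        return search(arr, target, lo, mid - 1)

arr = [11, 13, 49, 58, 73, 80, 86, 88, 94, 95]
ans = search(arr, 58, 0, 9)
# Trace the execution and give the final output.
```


search(arr, 58, 0, 9)
lo=0, hi=9, mid=4, arr[mid]=73
73 > 58, search left half
lo=0, hi=3, mid=1, arr[mid]=13
13 < 58, search right half
lo=2, hi=3, mid=2, arr[mid]=49
49 < 58, search right half
lo=3, hi=3, mid=3, arr[mid]=58
arr[3] == 58, found at index 3
= 3


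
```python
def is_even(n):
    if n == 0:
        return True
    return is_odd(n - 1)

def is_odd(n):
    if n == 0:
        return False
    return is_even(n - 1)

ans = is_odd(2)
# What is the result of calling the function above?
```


is_odd(2)
= is_even(1)
= is_odd(0)
n == 0: return False
= False


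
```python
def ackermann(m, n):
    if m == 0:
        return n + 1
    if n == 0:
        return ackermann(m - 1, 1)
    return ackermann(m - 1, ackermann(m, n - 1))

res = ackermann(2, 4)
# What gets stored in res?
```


ackermann(2, 4)
= ackermann(1, ackermann(2, 3))
First compute ackermann(2, 3) = 9
= ackermann(1, 9)
= 11


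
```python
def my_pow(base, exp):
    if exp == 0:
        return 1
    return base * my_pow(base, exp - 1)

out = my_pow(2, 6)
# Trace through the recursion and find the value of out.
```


my_pow(2, 6)
= 2 * my_pow(2, 5)
= 2 * 2 * my_pow(2, 4)
= 2 * 2 * 2 * my_pow(2, 3)
= 2 * 2 * 2 * 2 * my_pow(2, 2)
= 2 * 2 * 2 * 2 * 2 * my_pow(2, 1)
= 2 * 2 * 2 * 2 * 2 * 2 * my_pow(2, 0)
= 2 * 2 * 2 * 2 * 2 * 2 * 1
= 64


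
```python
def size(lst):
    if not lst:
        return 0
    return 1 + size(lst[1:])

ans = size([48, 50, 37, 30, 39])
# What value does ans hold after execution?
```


size([48, 50, 37, 30, 39])
= 1 + size([50, 37, 30, 39])
= 1 + 1 + size([37, 30, 39])
= 1 + 1 + 1 + size([30, 39])
= 1 + 1 + 1 + 1 + size([39])
= 1 + 1 + 1 + 1 + 1 + size([])
= 1 + 1 + 1 + 1 + 1 + 0
= 5


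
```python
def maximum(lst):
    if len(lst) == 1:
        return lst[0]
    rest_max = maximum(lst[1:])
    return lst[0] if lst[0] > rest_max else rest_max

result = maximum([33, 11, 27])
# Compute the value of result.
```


maximum([33, 11, 27])
= compare 33 with maximum([11, 27])
= compare 11 with maximum([27])
Base: maximum([27]) = 27
compare 11 with 27: max = 27
compare 33 with 27: max = 33
= 33


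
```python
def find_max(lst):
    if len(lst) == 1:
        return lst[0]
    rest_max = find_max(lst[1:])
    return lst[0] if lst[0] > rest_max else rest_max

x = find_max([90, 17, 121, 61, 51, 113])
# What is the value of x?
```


find_max([90, 17, 121, 61, 51, 113])
= compare 90 with find_max([17, 121, 61, 51, 113])
= compare 17 with find_max([121, 61, 51, 113])
= compare 121 with find_max([61, 51, 113])
= compare 61 with find_max([51, 113])
= compare 51 with find_max([113])
Base: find_max([113]) = 113
compare 51 with 113: max = 113
compare 61 with 113: max = 113
compare 121 with 113: max = 121
compare 17 with 121: max = 121
compare 90 with 121: max = 121
= 121


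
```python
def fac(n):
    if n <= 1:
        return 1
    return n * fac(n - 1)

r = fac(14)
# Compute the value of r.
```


fac(14)
= 14 * fac(13)
= 14 * 13 * fac(12)
= 14 * 13 * 12 * fac(11)
= 14 * 13 * 12 * 11 * fac(10)
= 14 * 13 * 12 * 11 * 10 * fac(9)
= 14 * 13 * 12 * 11 * 10 * 9 * fac(8)
= 14 * 13 * 12 * 11 * 10 * 9 * 8 * fac(7)
= 14 * 13 * 12 * 11 * 10 * 9 * 8 * 7 * fac(6)
= 14 * 13 * 12 * 11 * 10 * 9 * 8 * 7 * 6 * fac(5)
= 14 * 13 * 12 * 11 * 10 * 9 * 8 * 7 * 6 * 5 * fac(4)
= 14 * 13 * 12 * 11 * 10 * 9 * 8 * 7 * 6 * 5 * 4 * fac(3)
= 14 * 13 * 12 * 11 * 10 * 9 * 8 * 7 * 6 * 5 * 4 * 3 * fac(2)
= 14 * 13 * 12 * 11 * 10 * 9 * 8 * 7 * 6 * 5 * 4 * 3 * 2 * fac(1)
= 14 * 13 * 12 * 11 * 10 * 9 * 8 * 7 * 6 * 5 * 4 * 3 * 2 * 1
= 87178291200


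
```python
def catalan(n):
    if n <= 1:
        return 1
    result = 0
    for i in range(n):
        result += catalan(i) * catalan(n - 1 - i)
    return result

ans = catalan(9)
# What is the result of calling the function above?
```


catalan(9)
= sum of catalan(i) * catalan(9-1-i) for i in 0..8
First compute sub-values bottom-up:
  catalan(0) = 1, catalan(1) = 1
  catalan(2) = 1*1 + 1*1 = 2
  catalan(3) = 1*2 + 1*1 + 2*1 = 5
  catalan(4) = 1*5 + 1*2 + 2*1 + 5*1 = 14
  catalan(5) = 1*14 + 1*5 + 2*2 + 5*1 + 14*1 = 42
  catalan(6) = 1*42 + 1*14 + 2*5 + 5*2 + 14*1 + 42*1 = 132
  catalan(7) = 1*132 + 1*42 + 2*14 + 5*5 + 14*2 + 42*1 + 132*1 = 429
  catalan(8) = 1*429 + 1*132 + 2*42 + 5*14 + 14*5 + 42*2 + 132*1 + 429*1 = 1430
Now catalan(9):
  catalan(0)*catalan(8) = 1*1430 = 1430
  catalan(1)*catalan(7) = 1*429 = 429
  catalan(2)*catalan(6) = 2*132 = 264
  catalan(3)*catalan(5) = 5*42 = 210
  catalan(4)*catalan(4) = 14*14 = 196
  catalan(5)*catalan(3) = 42*5 = 210
  catalan(6)*catalan(2) = 132*2 = 264
  catalan(7)*catalan(1) = 429*1 = 429
  catalan(8)*catalan(0) = 1430*1 = 1430
= 1430 + 429 + 264 + 210 + 196 + 210 + 264 + 429 + 1430
= 4862


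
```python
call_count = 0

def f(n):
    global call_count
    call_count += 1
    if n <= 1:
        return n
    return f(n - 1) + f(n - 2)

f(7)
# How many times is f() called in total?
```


f(7) calls f(6) and f(5); each non-base call branches into two more.
Let C(k) = total number of calls made by f(k), including the call to f(k) itself.
Base cases: C(0) = 1, C(1) = 1
Recurrence: C(k) = 1 + C(k-1) + C(k-2)
  C(2) = 1 + C(1) + C(0) = 1 + 1 + 1 = 3
  C(3) = 1 + C(2) + C(1) = 1 + 3 + 1 = 5
  C(4) = 1 + C(3) + C(2) = 1 + 5 + 3 = 9
  C(5) = 1 + C(4) + C(3) = 1 + 9 + 5 = 15
  C(6) = 1 + C(5) + C(4) = 1 + 15 + 9 = 25
  C(7) = 1 + C(6) + C(5) = 1 + 25 + 15 = 41
Total calls = C(7) = 41


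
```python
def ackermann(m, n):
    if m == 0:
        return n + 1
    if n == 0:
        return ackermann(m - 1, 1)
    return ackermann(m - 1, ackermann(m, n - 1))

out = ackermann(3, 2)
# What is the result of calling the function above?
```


ackermann(3, 2)
= ackermann(2, ackermann(3, 1))
First compute ackermann(3, 1) = 13
= ackermann(2, 13)
= 29


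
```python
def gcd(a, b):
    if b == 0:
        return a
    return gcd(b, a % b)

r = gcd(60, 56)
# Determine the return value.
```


gcd(60, 56)
= gcd(56, 60 % 56) = gcd(56, 4)
= gcd(4, 56 % 4) = gcd(4, 0)
b == 0, return a = 4


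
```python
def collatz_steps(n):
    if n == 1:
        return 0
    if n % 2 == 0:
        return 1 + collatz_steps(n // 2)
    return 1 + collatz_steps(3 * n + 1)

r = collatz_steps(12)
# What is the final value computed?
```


collatz_steps(12)
12 is even -> collatz_steps(6)
6 is even -> collatz_steps(3)
3 is odd -> 3*3+1 = 10 -> collatz_steps(10)
10 is even -> collatz_steps(5)
5 is odd -> 3*5+1 = 16 -> collatz_steps(16)
16 is even -> collatz_steps(8)
8 is even -> collatz_steps(4)
4 is even -> collatz_steps(2)
2 is even -> collatz_steps(1)
Reached 1 after 9 steps
= 9


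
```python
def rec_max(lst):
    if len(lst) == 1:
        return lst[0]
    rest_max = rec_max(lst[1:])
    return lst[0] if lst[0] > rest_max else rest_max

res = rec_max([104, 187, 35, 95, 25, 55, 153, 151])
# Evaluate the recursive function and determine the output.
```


rec_max([104, 187, 35, 95, 25, 55, 153, 151])
= compare 104 with rec_max([187, 35, 95, 25, 55, 153, 151])
= compare 187 with rec_max([35, 95, 25, 55, 153, 151])
= compare 35 with rec_max([95, 25, 55, 153, 151])
= compare 95 with rec_max([25, 55, 153, 151])
= compare 25 with rec_max([55, 153, 151])
= compare 55 with rec_max([153, 151])
= compare 153 with rec_max([151])
Base: rec_max([151]) = 151
compare 153 with 151: max = 153
compare 55 with 153: max = 153
compare 25 with 153: max = 153
compare 95 with 153: max = 153
compare 35 with 153: max = 153
compare 187 with 153: max = 187
compare 104 with 187: max = 187
= 187


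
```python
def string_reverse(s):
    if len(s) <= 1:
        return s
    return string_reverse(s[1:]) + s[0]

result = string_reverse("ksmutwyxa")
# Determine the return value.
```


string_reverse("ksmutwyxa")
= string_reverse("smutwyxa") + "k"
= string_reverse("mutwyxa") + "s" + "k"
= string_reverse("utwyxa") + "m" + "s" + "k"
= string_reverse("twyxa") + "u" + "m" + "s" + "k"
= string_reverse("wyxa") + "t" + "u" + "m" + "s" + "k"
= string_reverse("yxa") + "w" + "t" + "u" + "m" + "s" + "k"
= string_reverse("xa") + "y" + "w" + "t" + "u" + "m" + "s" + "k"
= string_reverse("a") + "x" + "y" + "w" + "t" + "u" + "m" + "s" + "k"
= "a" + "x" + "y" + "w" + "t" + "u" + "m" + "s" + "k"
= "axywtumsk"


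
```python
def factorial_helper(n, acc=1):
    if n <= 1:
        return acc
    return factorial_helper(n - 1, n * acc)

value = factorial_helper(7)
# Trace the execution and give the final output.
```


factorial_helper(7, 1)
= factorial_helper(6, 7 * 1) = factorial_helper(6, 7)
= factorial_helper(5, 6 * 7) = factorial_helper(5, 42)
= factorial_helper(4, 5 * 42) = factorial_helper(4, 210)
= factorial_helper(3, 4 * 210) = factorial_helper(3, 840)
= factorial_helper(2, 3 * 840) = factorial_helper(2, 2520)
= factorial_helper(1, 2 * 2520) = factorial_helper(1, 5040)
n <= 1, return acc = 5040


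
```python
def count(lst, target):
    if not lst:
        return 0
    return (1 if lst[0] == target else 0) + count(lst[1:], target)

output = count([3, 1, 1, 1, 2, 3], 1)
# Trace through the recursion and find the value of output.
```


count([3, 1, 1, 1, 2, 3], 1)
lst[0]=3 != 1: 0 + count([1, 1, 1, 2, 3], 1)
lst[0]=1 == 1: 1 + count([1, 1, 2, 3], 1)
lst[0]=1 == 1: 1 + count([1, 2, 3], 1)
lst[0]=1 == 1: 1 + count([2, 3], 1)
lst[0]=2 != 1: 0 + count([3], 1)
lst[0]=3 != 1: 0 + count([], 1)
= 3


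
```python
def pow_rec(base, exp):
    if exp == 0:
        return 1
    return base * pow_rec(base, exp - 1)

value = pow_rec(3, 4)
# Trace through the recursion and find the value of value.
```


pow_rec(3, 4)
= 3 * pow_rec(3, 3)
= 3 * 3 * pow_rec(3, 2)
= 3 * 3 * 3 * pow_rec(3, 1)
= 3 * 3 * 3 * 3 * pow_rec(3, 0)
= 3 * 3 * 3 * 3 * 1
= 81


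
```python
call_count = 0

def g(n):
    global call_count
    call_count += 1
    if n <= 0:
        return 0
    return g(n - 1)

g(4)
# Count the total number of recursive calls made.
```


g(4) calls g(3) calls ... calls g(0)
Total calls: 4 + 1 (for base case) = 5


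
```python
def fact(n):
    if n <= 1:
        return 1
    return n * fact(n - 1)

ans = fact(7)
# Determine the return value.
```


fact(7)
= 7 * fact(6)
= 7 * 6 * fact(5)
= 7 * 6 * 5 * fact(4)
= 7 * 6 * 5 * 4 * fact(3)
= 7 * 6 * 5 * 4 * 3 * fact(2)
= 7 * 6 * 5 * 4 * 3 * 2 * fact(1)
= 7 * 6 * 5 * 4 * 3 * 2 * 1
= 5040


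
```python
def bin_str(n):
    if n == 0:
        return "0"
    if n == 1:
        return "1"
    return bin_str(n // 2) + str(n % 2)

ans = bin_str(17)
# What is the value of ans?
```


bin_str(17)
= bin_str(8) + "1"
= bin_str(4) + "0" + "1"
= bin_str(2) + "0" + "0" + "1"
= bin_str(1) + "0" + "0" + "0" + "1"
= "1" + "0" + "0" + "0" + "1"
= "10001"


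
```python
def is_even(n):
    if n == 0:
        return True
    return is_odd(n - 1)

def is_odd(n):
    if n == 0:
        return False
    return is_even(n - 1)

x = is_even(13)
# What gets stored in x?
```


is_even(13)
= is_odd(12)
= is_even(11)
= is_odd(10)
= is_even(9)
= is_odd(8)
= is_even(7)
= is_odd(6)
= is_even(5)
= is_odd(4)
= is_even(3)
= is_odd(2)
= is_even(1)
= is_odd(0)
n == 0: return False
= False


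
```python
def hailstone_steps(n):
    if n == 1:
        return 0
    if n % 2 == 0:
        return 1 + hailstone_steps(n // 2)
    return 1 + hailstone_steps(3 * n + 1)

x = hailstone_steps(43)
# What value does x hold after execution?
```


hailstone_steps(43)
43 is odd -> 3*43+1 = 130 -> hailstone_steps(130)
130 is even -> hailstone_steps(65)
65 is odd -> 3*65+1 = 196 -> hailstone_steps(196)
196 is even -> hailstone_steps(98)
98 is even -> hailstone_steps(49)
49 is odd -> 3*49+1 = 148 -> hailstone_steps(148)
148 is even -> hailstone_steps(74)
74 is even -> hailstone_steps(37)
37 is odd -> 3*37+1 = 112 -> hailstone_steps(112)
112 is even -> hailstone_steps(56)
56 is even -> hailstone_steps(28)
28 is even -> hailstone_steps(14)
14 is even -> hailstone_steps(7)
7 is odd -> 3*7+1 = 22 -> hailstone_steps(22)
22 is even -> hailstone_steps(11)
11 is odd -> 3*11+1 = 34 -> hailstone_steps(34)
34 is even -> hailstone_steps(17)
17 is odd -> 3*17+1 = 52 -> hailstone_steps(52)
52 is even -> hailstone_steps(26)
26 is even -> hailstone_steps(13)
13 is odd -> 3*13+1 = 40 -> hailstone_steps(40)
40 is even -> hailstone_steps(20)
20 is even -> hailstone_steps(10)
10 is even -> hailstone_steps(5)
5 is odd -> 3*5+1 = 16 -> hailstone_steps(16)
16 is even -> hailstone_steps(8)
8 is even -> hailstone_steps(4)
4 is even -> hailstone_steps(2)
2 is even -> hailstone_steps(1)
Reached 1 after 29 steps
= 29


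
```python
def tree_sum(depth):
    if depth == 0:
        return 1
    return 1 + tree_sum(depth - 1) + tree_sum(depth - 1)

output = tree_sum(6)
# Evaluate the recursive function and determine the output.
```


tree_sum(6)
= 1 + tree_sum(5) + tree_sum(5)
= 1 + 2 * tree_sum(5)
tree_sum(k) = 2^(k+1) - 1
tree_sum(0) = 1
tree_sum(1) = 3
tree_sum(2) = 7
tree_sum(3) = 15
tree_sum(4) = 31
tree_sum(6) = 2^7 - 1 = 127


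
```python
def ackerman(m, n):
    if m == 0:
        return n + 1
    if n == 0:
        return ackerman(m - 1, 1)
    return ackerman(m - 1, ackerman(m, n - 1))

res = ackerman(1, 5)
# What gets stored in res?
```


ackerman(1, 5)
= ackerman(0, ackerman(1, 4))
First compute ackerman(1, 4) = 6
= ackerman(0, 6)
= 7


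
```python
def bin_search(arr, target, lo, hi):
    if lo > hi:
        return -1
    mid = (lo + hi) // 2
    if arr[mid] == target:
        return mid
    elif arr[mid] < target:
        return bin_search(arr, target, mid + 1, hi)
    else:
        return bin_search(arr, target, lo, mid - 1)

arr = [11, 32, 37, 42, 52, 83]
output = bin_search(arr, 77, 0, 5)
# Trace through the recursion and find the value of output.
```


bin_search(arr, 77, 0, 5)
lo=0, hi=5, mid=2, arr[mid]=37
37 < 77, search right half
lo=3, hi=5, mid=4, arr[mid]=52
52 < 77, search right half
lo=5, hi=5, mid=5, arr[mid]=83
83 > 77, search left half
lo > hi, target not found, return -1
= -1


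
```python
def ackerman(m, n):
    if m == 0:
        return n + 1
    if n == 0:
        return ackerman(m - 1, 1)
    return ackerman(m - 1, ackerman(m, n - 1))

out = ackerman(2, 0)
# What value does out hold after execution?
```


ackerman(2, 0)
n == 0: return ackerman(1, 1)
= ackerman(1, 1) = 3
= 3


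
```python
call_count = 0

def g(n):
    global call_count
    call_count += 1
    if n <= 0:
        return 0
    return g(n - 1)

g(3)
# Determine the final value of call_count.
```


g(3) calls g(2) calls ... calls g(0)
Total calls: 3 + 1 (for base case) = 4


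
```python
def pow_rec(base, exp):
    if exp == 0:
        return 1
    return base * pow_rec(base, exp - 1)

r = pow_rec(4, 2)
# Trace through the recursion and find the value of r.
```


pow_rec(4, 2)
= 4 * pow_rec(4, 1)
= 4 * 4 * pow_rec(4, 0)
= 4 * 4 * 1
= 16


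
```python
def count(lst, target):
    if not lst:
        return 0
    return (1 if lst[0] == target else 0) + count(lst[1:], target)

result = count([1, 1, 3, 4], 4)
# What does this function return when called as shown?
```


count([1, 1, 3, 4], 4)
lst[0]=1 != 4: 0 + count([1, 3, 4], 4)
lst[0]=1 != 4: 0 + count([3, 4], 4)
lst[0]=3 != 4: 0 + count([4], 4)
lst[0]=4 == 4: 1 + count([], 4)
= 1


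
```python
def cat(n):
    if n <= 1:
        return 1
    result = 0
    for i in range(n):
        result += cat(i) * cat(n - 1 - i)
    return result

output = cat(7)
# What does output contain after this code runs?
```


cat(7)
= sum of cat(i) * cat(7-1-i) for i in 0..6
First compute sub-values bottom-up:
  cat(0) = 1, cat(1) = 1
  cat(2) = 1*1 + 1*1 = 2
  cat(3) = 1*2 + 1*1 + 2*1 = 5
  cat(4) = 1*5 + 1*2 + 2*1 + 5*1 = 14
  cat(5) = 1*14 + 1*5 + 2*2 + 5*1 + 14*1 = 42
  cat(6) = 1*42 + 1*14 + 2*5 + 5*2 + 14*1 + 42*1 = 132
Now cat(7):
  cat(0)*cat(6) = 1*132 = 132
  cat(1)*cat(5) = 1*42 = 42
  cat(2)*cat(4) = 2*14 = 28
  cat(3)*cat(3) = 5*5 = 25
  cat(4)*cat(2) = 14*2 = 28
  cat(5)*cat(1) = 42*1 = 42
  cat(6)*cat(0) = 132*1 = 132
= 132 + 42 + 28 + 25 + 28 + 42 + 132
= 429


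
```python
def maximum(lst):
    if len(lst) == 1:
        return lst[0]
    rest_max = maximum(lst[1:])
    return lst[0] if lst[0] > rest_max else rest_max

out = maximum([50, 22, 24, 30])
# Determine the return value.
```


maximum([50, 22, 24, 30])
= compare 50 with maximum([22, 24, 30])
= compare 22 with maximum([24, 30])
= compare 24 with maximum([30])
Base: maximum([30]) = 30
compare 24 with 30: max = 30
compare 22 with 30: max = 30
compare 50 with 30: max = 50
= 50
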